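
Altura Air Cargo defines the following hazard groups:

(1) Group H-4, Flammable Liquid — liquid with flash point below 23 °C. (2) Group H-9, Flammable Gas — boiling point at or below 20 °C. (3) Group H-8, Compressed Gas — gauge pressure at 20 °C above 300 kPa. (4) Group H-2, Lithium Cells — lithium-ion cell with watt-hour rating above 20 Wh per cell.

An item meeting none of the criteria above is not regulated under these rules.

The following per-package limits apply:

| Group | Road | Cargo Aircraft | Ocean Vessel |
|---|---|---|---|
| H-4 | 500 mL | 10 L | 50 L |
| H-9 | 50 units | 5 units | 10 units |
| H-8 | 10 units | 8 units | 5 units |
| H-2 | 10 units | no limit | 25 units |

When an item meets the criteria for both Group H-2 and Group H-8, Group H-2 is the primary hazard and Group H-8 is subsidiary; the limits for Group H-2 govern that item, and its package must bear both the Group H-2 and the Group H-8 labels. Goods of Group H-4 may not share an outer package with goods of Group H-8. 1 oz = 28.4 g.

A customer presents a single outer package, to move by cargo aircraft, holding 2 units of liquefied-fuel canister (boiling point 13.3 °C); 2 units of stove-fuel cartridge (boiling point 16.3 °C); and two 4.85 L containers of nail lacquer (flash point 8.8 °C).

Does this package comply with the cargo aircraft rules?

With boiling point 13.3 °C (≤ 20 °C), the liquefied-fuel canister falls in Group H-9.
Boiling point 16.3 °C meets the Group H-9 criterion (Flammable Gas), so the stove-fuel cartridge is Group H-9.
The nail lacquer has flash point 8.8 °C, which is < 23 °C, so it is Group H-4 (Flammable Liquid).
Group H-9 net quantity: 2 units + 2 units = 4 units.
4 units is within the cargo aircraft limit of 5 units for Group H-9.
Group H-4 quantity: two 4.85 L containers = 9.7 L.
9.7 L ≤ 10 L (cargo aircraft limit, Group H-4) — within limit.
The segregation rule (Group H-4 with Group H-8) does not apply to Group H-9 with Group H-4.
Every hazard group is within its cargo aircraft limit and no segregation rule is violated.

Yes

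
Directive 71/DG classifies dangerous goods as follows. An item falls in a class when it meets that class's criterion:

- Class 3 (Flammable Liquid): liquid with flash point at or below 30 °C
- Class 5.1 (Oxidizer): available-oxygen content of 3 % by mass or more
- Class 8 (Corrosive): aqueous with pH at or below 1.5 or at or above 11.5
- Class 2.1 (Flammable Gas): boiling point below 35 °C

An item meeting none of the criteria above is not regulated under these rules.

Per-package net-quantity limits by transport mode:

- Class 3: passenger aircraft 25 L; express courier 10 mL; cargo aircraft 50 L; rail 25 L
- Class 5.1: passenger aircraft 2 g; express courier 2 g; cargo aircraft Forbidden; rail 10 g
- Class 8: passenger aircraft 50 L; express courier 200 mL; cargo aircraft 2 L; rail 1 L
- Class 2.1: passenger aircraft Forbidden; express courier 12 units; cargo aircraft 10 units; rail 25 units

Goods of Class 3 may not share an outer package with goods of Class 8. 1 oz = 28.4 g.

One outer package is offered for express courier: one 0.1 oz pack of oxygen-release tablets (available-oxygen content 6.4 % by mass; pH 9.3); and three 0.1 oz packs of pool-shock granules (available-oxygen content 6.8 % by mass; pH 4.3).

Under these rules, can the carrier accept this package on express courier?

The oxygen-release tablets have available-oxygen content 6.4 % by mass, which is ≥ 3 % by mass, so they are Class 5.1 (Oxidizer).
With available-oxygen content 6.8 % by mass (≥ 3 % by mass), the pool-shock granules fall in Class 5.1.
Class 5.1 net quantity: (one 0.1 oz pack = 2.84 g) + (three 0.1 oz packs = 8.52 g) = 11.36 g.
11.36 g exceeds the express courier limit of 2 g for Class 5.1.

No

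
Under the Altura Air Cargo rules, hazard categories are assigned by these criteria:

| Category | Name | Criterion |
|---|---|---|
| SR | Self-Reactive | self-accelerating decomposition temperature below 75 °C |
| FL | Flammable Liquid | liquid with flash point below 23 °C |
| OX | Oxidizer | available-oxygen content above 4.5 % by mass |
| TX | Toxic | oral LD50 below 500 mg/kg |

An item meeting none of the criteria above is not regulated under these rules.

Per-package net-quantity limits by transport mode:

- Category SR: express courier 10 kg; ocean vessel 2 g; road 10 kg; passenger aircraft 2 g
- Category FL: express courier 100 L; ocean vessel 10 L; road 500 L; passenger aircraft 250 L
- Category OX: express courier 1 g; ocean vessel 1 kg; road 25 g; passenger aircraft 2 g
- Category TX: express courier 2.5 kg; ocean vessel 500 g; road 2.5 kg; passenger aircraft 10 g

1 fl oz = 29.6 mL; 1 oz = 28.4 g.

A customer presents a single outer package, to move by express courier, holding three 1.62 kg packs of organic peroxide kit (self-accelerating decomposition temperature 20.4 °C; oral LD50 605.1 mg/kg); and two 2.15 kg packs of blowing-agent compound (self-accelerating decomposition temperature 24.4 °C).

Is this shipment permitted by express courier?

Yes

The organic peroxide kit has self-accelerating decomposition temperature 20.4 °C, which is < 75 °C, so it is Category SR (Self-Reactive).
The blowing-agent compound has self-accelerating decomposition temperature 24.4 °C, which is < 75 °C, so it is Category SR (Self-Reactive).
Category SR net quantity: (three 1.62 kg packs = 4.86 kg) + (two 2.15 kg packs = 4.3 kg) = 9.16 kg.
9.16 kg ≤ 10 kg (express courier limit, Category SR) — within limit.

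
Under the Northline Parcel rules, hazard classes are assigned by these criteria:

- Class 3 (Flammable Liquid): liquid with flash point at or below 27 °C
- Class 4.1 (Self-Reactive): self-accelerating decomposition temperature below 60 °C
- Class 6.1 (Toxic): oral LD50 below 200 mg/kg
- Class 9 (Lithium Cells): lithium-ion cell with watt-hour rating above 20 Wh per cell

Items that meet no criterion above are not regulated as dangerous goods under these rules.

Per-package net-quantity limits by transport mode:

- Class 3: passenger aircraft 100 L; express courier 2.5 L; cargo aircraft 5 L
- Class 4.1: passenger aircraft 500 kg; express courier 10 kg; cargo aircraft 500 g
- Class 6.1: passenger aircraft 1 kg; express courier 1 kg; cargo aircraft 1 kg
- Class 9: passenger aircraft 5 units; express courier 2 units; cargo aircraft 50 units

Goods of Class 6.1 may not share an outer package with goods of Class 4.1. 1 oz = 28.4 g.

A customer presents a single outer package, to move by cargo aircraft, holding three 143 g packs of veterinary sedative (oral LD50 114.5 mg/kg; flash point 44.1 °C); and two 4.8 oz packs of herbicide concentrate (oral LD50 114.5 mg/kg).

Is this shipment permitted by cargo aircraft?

With oral LD50 114.5 mg/kg (< 200 mg/kg), the veterinary sedative falls in Class 6.1.
With oral LD50 114.5 mg/kg (< 200 mg/kg), the herbicide concentrate falls in Class 6.1.
Total Class 6.1: (three 143 g packs = 429 g) + (two 4.8 oz packs = 272.64 g) = 701.64 g.
701.64 g is within the cargo aircraft limit of 1 kg for Class 6.1.

Yes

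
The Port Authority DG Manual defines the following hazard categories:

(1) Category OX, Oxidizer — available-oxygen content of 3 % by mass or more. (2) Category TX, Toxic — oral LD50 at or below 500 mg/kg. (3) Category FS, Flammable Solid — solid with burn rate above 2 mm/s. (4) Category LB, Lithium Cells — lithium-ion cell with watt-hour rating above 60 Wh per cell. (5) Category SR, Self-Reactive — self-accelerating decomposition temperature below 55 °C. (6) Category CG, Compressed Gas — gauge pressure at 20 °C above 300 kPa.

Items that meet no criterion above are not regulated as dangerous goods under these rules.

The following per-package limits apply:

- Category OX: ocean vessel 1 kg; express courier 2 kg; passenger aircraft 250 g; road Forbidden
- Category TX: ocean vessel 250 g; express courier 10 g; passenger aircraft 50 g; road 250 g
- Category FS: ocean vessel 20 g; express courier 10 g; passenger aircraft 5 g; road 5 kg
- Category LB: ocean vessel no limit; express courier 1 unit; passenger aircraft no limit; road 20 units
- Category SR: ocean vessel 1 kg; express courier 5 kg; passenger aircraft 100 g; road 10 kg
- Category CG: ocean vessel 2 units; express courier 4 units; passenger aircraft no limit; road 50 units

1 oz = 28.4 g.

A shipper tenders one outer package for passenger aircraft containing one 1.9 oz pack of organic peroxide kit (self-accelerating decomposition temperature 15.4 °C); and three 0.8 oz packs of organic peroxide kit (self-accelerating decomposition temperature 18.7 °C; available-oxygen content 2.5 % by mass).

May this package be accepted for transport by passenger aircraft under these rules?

No

Organic peroxide kit: self-accelerating decomposition temperature 15.4 °C < 55 °C → Category SR (Self-Reactive).
With self-accelerating decomposition temperature 18.7 °C (< 55 °C), the organic peroxide kit falls in Category SR.
Total Category SR: (one 1.9 oz pack = 53.96 g) + (three 0.8 oz packs = 68.16 g) = 122.12 g.
122.12 g exceeds the passenger aircraft limit of 100 g for Category SR.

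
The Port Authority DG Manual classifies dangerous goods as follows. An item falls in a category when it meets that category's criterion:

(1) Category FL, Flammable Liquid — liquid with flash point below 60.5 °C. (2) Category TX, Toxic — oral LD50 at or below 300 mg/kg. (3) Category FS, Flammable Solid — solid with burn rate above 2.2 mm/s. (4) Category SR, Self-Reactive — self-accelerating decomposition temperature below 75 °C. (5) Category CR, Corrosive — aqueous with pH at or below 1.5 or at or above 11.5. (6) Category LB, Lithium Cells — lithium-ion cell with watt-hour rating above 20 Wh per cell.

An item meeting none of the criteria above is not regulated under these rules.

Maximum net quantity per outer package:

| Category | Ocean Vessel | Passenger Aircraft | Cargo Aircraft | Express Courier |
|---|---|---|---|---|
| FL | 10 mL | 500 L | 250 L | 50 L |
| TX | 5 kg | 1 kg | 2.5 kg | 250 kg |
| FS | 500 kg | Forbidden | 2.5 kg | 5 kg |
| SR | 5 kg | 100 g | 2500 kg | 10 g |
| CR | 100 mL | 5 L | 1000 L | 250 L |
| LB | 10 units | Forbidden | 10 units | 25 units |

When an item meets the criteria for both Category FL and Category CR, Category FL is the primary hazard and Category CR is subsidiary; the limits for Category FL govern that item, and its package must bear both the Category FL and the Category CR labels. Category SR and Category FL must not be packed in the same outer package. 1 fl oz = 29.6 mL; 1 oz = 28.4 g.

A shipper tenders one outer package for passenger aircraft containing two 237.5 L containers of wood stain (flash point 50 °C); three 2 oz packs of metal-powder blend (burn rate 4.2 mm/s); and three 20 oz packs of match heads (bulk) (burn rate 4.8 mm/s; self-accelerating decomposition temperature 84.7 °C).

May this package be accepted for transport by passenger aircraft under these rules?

No

The wood stain has flash point 50 °C, which is < 60.5 °C, so it is Category FL (Flammable Liquid).
With burn rate 4.2 mm/s (> 2.2 mm/s), the metal-powder blend falls in Category FS.
Match heads (bulk): burn rate 4.8 mm/s > 2.2 mm/s → Category FS (Flammable Solid).
Category FS net quantity: (three 2 oz packs = 170.4 g) + (three 20 oz packs = 1.704 kg) = 1874.4 g.
Category FS is Forbidden by passenger aircraft.
Category FL quantity: two 237.5 L containers = 475 L.
That is within the Category FL passenger aircraft limit of 500 L.
The segregation rule (Category SR with Category FL) does not apply to Category FS with Category FL.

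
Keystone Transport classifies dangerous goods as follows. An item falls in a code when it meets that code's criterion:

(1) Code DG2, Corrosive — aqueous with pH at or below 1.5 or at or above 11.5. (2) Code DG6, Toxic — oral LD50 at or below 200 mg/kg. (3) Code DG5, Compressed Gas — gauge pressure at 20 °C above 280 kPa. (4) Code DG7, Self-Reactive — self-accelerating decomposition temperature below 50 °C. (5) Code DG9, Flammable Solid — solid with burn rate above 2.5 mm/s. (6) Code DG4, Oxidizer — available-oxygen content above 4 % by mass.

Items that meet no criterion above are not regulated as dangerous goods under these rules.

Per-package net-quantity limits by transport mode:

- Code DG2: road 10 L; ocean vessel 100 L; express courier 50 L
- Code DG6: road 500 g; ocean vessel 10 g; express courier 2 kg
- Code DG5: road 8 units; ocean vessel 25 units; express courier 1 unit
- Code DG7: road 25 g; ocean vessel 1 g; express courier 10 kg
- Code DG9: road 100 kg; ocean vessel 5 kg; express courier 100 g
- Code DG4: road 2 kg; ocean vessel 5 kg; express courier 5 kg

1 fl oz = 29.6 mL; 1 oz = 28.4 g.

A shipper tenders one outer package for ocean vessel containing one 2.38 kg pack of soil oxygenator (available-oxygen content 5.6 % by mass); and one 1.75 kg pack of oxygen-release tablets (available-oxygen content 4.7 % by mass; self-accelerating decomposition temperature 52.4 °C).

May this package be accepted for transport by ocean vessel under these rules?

With available-oxygen content 5.6 % by mass (> 4 % by mass), the soil oxygenator falls in Code DG4.
The oxygen-release tablets have available-oxygen content 4.7 % by mass, which is > 4 % by mass, so they are Code DG4 (Oxidizer).
Code DG4 net quantity: 2.38 kg + 1.75 kg = 4.13 kg.
4.13 kg ≤ 5 kg (ocean vessel limit, Code DG4) — within limit.

Yes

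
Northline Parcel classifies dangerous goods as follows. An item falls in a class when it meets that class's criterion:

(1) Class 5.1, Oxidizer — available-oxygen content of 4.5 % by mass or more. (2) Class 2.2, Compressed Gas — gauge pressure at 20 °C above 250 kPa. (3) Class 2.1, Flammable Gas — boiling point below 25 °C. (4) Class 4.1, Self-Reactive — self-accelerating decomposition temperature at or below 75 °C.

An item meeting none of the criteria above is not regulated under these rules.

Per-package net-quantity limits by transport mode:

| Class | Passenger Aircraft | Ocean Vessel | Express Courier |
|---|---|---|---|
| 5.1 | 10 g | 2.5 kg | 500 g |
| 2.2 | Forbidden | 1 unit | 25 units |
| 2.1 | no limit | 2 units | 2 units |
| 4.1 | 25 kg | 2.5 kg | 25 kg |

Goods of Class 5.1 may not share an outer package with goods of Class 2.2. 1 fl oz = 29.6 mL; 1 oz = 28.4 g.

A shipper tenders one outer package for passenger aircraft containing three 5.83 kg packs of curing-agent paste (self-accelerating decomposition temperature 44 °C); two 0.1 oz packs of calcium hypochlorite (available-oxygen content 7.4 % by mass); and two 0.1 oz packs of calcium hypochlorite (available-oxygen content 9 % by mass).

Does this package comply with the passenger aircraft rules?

The curing-agent paste has self-accelerating decomposition temperature 44 °C, which is ≤ 75 °C, so it is Class 4.1 (Self-Reactive).
The calcium hypochlorite has available-oxygen content 7.4 % by mass, which is ≥ 4.5 % by mass, so it is Class 5.1 (Oxidizer).
With available-oxygen content 9 % by mass (≥ 4.5 % by mass), the calcium hypochlorite falls in Class 5.1.
Class 5.1 net quantity: (two 0.1 oz packs = 5.68 g) + (two 0.1 oz packs = 5.68 g) = 11.36 g.
That exceeds the Class 5.1 passenger aircraft limit of 10 g.
Class 4.1 quantity: three 5.83 kg packs = 17.49 kg.
That is within the Class 4.1 passenger aircraft limit of 25 kg.
The segregation rule (Class 5.1 with Class 2.2) does not apply to Class 5.1 with Class 4.1.

No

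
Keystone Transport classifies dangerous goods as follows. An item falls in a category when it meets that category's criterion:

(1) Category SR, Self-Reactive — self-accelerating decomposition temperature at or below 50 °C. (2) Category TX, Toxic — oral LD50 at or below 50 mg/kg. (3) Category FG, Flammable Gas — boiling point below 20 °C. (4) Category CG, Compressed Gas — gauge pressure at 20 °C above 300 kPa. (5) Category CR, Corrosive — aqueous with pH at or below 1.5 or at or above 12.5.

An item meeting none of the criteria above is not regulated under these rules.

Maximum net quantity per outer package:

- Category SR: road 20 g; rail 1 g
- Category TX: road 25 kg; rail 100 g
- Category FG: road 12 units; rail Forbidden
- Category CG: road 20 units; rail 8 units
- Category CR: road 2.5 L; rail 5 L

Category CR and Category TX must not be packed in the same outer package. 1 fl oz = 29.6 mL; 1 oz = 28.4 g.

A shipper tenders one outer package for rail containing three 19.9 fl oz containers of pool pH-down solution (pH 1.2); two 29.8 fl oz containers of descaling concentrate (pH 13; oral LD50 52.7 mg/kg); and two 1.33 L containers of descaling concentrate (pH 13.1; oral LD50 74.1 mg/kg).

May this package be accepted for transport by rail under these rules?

Pool pH-down solution: pH 1.2 ≤ 1.5 → Category CR (Corrosive).
The descaling concentrate has pH 13, which is ≥ 12.5, so it is Category CR (Corrosive).
The descaling concentrate has pH 13.1, which is ≥ 12.5, so it is Category CR (Corrosive).
Total Category CR: (three 19.9 fl oz containers = 1767.12 mL) + (two 29.8 fl oz containers = 1764.16 mL) + (two 1.33 L containers = 2.66 L) = 6191.28 mL.
6191.28 mL exceeds the rail limit of 5 L for Category CR.

No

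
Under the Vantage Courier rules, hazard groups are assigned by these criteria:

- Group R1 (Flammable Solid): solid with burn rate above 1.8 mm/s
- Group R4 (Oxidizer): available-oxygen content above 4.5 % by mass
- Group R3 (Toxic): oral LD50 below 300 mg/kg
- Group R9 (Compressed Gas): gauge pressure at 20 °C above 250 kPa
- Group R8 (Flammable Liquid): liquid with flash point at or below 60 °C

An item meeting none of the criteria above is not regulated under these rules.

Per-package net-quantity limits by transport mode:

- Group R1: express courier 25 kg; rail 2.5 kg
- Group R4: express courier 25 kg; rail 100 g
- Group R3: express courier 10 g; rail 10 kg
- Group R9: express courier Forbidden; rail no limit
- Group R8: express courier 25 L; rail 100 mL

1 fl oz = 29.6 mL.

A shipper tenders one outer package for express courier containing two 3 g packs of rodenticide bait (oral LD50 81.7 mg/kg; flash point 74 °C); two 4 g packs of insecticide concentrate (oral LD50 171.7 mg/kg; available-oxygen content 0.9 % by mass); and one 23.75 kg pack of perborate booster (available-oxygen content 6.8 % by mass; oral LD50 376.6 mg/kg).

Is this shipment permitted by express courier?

Rodenticide bait: oral LD50 81.7 mg/kg < 300 mg/kg → Group R3 (Toxic).
With oral LD50 171.7 mg/kg (< 300 mg/kg), the insecticide concentrate falls in Group R3.
The perborate booster has available-oxygen content 6.8 % by mass, which is > 4.5 % by mass, so it is Group R4 (Oxidizer).
Total Group R3: (two 3 g packs = 6 g) + (two 4 g packs = 8 g) = 14 g.
14 g > 10 g (express courier limit, Group R3) — over the limit.
Group R4 quantity: 23.75 kg.
23.75 kg ≤ 25 kg (express courier limit, Group R4) — within limit.

No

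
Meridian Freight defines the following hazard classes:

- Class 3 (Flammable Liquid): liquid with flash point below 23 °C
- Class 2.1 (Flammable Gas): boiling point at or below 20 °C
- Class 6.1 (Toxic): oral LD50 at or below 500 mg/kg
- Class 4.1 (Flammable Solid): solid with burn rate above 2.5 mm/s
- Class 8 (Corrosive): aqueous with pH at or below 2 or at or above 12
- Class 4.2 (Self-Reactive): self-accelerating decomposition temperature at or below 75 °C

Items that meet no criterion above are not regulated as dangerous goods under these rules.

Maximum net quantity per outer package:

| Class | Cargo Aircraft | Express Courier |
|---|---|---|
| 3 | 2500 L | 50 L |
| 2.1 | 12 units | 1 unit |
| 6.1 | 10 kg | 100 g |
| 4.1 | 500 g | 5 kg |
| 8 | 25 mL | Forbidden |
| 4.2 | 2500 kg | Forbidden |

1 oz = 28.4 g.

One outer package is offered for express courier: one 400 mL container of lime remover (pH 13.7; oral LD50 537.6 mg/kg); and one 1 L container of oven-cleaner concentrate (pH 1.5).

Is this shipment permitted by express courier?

No

The lime remover has pH 13.7, which is ≥ 12, so it is Class 8 (Corrosive).
The oven-cleaner concentrate has pH 1.5, which is ≤ 2, so it is Class 8 (Corrosive).
Class 8 net quantity: 400 mL + 1 L = 1.4 L.
By express courier, Class 8 is Forbidden regardless of quantity.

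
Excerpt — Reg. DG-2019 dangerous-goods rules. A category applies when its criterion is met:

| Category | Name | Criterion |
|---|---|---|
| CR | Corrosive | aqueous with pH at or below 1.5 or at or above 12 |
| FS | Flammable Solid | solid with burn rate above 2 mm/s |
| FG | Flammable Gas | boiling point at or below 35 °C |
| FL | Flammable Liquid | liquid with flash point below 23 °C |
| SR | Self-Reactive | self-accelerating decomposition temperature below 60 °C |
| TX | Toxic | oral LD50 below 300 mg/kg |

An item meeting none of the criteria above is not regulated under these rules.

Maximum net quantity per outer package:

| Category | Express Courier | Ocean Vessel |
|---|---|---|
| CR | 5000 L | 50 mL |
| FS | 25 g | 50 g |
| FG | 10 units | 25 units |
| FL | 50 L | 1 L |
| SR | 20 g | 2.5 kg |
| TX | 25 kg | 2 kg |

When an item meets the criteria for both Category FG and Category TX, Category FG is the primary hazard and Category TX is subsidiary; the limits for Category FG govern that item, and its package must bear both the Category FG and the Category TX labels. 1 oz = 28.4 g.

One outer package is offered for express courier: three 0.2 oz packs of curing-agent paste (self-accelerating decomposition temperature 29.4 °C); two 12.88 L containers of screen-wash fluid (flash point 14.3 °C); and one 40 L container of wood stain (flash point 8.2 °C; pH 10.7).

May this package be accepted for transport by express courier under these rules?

No

The curing-agent paste has self-accelerating decomposition temperature 29.4 °C, which is < 60 °C, so it is Category SR (Self-Reactive).
With flash point 14.3 °C (< 23 °C), the screen-wash fluid falls in Category FL.
Flash point 8.2 °C meets the Category FL criterion (Flammable Liquid), so the wood stain is Category FL.
Total Category FL: (two 12.88 L containers = 25.76 L) + 40 L = 65.76 L.
65.76 L > 50 L (express courier limit, Category FL) — over the limit.
Category SR quantity: three 0.2 oz packs = 17.04 g.
That is within the Category SR express courier limit of 20 g.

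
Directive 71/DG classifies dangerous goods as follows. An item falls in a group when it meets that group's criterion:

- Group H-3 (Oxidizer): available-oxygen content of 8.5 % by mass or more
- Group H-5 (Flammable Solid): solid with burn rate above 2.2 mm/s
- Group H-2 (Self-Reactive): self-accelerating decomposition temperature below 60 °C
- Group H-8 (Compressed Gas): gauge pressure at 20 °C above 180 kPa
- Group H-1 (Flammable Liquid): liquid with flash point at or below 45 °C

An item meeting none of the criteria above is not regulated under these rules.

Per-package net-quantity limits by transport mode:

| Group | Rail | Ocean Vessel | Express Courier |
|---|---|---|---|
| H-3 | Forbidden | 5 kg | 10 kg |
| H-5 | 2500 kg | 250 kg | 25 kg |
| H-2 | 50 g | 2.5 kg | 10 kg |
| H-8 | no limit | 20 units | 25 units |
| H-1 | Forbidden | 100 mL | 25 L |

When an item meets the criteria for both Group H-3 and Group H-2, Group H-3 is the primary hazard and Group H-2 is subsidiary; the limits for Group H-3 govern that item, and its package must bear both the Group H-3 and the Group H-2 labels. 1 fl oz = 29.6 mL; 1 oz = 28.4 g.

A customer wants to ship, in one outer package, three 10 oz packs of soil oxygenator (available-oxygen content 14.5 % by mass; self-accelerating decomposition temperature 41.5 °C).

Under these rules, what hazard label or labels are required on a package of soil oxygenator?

With available-oxygen content 14.5 % by mass (≥ 8.5 % by mass), the soil oxygenator falls in Group H-3.
Self-accelerating decomposition temperature 41.5 °C meets the Group H-2 criterion (Self-Reactive), so the soil oxygenator is Group H-2.
By the precedence rule Group H-3 is primary and Group H-2 is subsidiary, and that rule requires both labels on the package.

Group H-2 and H-3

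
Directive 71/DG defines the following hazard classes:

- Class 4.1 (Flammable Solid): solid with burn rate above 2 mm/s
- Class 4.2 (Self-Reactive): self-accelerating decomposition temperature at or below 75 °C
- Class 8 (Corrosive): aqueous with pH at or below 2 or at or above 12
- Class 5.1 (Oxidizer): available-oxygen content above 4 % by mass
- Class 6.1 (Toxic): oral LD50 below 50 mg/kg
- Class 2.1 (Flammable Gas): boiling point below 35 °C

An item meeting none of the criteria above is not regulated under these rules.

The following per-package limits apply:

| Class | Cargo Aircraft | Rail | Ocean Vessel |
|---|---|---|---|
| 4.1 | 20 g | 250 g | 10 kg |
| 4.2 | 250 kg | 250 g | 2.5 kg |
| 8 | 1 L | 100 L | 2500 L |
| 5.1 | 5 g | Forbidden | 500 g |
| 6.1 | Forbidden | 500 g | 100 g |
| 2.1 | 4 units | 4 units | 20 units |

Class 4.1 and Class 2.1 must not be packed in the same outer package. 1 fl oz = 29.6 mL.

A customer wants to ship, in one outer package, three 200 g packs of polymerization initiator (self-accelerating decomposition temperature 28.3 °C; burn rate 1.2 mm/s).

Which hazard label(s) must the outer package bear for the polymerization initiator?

Class 4.2

The polymerization initiator has self-accelerating decomposition temperature 28.3 °C, which is ≤ 75 °C, so it is Class 4.2 (Self-Reactive).
Only the Class 4.2 label is required.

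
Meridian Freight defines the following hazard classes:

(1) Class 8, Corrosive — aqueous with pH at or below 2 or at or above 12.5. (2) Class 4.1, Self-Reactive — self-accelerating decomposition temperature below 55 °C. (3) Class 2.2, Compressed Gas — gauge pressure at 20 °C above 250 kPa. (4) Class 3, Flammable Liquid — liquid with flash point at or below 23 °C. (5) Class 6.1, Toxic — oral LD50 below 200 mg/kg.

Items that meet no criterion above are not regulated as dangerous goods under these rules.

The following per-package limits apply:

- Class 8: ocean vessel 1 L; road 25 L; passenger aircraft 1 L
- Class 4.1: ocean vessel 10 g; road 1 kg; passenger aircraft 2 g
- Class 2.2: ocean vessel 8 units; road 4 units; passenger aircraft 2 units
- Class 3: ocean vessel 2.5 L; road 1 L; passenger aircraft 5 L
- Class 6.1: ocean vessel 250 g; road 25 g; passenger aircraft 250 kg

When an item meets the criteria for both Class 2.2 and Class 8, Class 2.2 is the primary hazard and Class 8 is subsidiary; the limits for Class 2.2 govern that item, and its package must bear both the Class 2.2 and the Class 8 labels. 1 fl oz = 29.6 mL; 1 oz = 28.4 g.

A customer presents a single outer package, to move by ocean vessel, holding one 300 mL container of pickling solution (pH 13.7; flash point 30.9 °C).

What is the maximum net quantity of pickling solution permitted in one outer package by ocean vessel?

The pickling solution has pH 13.7, which is ≥ 12.5, so it is Class 8 (Corrosive).
The ocean vessel limit for Class 8 is 1 L.

1 L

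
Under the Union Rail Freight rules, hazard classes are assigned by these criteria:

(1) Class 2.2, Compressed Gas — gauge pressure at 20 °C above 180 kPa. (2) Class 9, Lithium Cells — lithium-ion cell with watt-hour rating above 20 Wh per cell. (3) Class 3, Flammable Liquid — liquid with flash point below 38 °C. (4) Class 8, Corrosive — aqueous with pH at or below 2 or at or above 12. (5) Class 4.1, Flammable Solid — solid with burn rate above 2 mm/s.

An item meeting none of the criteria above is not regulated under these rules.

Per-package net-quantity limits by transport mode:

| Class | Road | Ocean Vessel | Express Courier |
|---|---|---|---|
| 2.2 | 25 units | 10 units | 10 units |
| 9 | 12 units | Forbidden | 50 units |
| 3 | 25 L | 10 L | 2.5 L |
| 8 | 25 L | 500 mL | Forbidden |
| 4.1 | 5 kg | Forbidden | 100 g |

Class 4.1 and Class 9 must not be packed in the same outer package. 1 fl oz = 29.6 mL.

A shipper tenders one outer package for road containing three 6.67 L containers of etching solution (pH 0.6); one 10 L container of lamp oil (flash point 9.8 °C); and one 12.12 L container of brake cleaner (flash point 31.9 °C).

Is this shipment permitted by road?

Yes

With pH 0.6 (≤ 2), the etching solution falls in Class 8.
The lamp oil has flash point 9.8 °C, which is < 38 °C, so it is Class 3 (Flammable Liquid).
Flash point 31.9 °C meets the Class 3 criterion (Flammable Liquid), so the brake cleaner is Class 3.
Class 3 net quantity: 10 L + 12.12 L = 22.12 L.
That is within the Class 3 road limit of 25 L.
Class 8 quantity: three 6.67 L containers = 20.01 L.
That is within the Class 8 road limit of 25 L.
The segregation rule (Class 4.1 with Class 9) does not apply to Class 3 with Class 8.
Every hazard class is within its road limit and no segregation rule is violated.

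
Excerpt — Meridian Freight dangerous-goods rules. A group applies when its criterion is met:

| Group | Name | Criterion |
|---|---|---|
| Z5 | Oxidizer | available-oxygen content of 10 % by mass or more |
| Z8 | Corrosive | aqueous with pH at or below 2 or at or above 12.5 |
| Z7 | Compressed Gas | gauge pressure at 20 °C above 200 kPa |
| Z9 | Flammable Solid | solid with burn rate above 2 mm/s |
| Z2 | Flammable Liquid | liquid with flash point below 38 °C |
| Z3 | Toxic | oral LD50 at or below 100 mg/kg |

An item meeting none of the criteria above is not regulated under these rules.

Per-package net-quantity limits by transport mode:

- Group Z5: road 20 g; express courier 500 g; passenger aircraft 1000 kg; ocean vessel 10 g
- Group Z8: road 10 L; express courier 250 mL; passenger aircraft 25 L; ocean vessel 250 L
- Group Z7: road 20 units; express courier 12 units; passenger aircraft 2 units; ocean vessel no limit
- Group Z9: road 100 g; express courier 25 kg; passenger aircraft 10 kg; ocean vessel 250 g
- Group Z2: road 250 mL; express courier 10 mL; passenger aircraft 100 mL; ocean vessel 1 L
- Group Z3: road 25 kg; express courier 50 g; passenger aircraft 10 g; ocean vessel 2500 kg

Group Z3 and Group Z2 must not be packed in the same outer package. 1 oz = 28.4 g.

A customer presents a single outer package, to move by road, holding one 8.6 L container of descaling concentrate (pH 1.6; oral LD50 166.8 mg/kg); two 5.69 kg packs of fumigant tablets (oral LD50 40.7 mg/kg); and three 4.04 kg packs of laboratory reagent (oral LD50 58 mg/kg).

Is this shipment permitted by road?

Yes

With pH 1.6 (≤ 2), the descaling concentrate falls in Group Z8.
With oral LD50 40.7 mg/kg (≤ 100 mg/kg), the fumigant tablets fall in Group Z3.
Oral LD50 58 mg/kg meets the Group Z3 criterion (Toxic), so the laboratory reagent is Group Z3.
Total Group Z3: (two 5.69 kg packs = 11.38 kg) + (three 4.04 kg packs = 12.12 kg) = 23.5 kg.
That is within the Group Z3 road limit of 25 kg.
Group Z8 quantity: 8.6 L.
That is within the Group Z8 road limit of 10 L.
The segregation rule (Group Z3 with Group Z2) does not apply to Group Z3 with Group Z8.
Every hazard group is within its road limit and no segregation rule is violated.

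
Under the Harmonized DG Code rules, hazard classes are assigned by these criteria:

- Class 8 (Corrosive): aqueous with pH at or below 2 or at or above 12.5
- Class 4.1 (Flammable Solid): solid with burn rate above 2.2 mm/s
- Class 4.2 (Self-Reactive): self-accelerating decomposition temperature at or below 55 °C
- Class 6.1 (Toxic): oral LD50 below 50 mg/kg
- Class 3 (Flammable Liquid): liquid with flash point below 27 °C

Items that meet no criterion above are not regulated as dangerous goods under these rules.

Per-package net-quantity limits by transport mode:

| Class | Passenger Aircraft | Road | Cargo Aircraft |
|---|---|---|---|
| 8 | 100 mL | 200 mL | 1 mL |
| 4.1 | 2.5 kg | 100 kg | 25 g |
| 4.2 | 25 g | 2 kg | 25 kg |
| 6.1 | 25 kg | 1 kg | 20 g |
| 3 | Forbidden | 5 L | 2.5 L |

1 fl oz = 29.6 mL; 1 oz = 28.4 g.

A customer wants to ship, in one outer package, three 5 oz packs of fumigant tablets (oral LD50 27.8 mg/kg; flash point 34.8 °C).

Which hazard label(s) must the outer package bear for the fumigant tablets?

Class 6.1

With oral LD50 27.8 mg/kg (< 50 mg/kg), the fumigant tablets fall in Class 6.1.
Only the Class 6.1 label is required.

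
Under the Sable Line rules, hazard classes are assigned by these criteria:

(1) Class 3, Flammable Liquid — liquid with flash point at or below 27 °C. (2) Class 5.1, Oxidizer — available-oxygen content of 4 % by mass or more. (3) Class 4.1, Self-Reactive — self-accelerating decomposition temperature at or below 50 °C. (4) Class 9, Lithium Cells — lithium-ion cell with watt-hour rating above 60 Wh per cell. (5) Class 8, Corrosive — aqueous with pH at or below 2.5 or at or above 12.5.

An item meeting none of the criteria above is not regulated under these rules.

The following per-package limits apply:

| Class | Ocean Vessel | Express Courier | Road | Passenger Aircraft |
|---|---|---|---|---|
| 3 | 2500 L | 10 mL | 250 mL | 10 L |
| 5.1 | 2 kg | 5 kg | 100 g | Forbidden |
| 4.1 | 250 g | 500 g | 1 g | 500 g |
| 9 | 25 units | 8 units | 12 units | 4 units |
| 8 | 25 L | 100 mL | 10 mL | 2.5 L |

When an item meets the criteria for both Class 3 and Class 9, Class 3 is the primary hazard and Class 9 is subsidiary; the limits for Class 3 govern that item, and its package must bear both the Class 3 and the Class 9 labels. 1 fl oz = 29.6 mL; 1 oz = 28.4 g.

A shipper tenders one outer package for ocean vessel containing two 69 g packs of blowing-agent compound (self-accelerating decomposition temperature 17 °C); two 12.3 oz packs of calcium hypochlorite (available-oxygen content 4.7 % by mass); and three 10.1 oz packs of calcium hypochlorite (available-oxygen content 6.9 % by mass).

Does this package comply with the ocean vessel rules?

With self-accelerating decomposition temperature 17 °C (≤ 50 °C), the blowing-agent compound falls in Class 4.1.
With available-oxygen content 4.7 % by mass (≥ 4 % by mass), the calcium hypochlorite falls in Class 5.1.
With available-oxygen content 6.9 % by mass (≥ 4 % by mass), the calcium hypochlorite falls in Class 5.1.
Total Class 5.1: (two 12.3 oz packs = 698.64 g) + (three 10.1 oz packs = 860.52 g) = 1559.16 g.
That is within the Class 5.1 ocean vessel limit of 2 kg.
Class 4.1 quantity: two 69 g packs = 138 g.
138 g is within the ocean vessel limit of 250 g for Class 4.1.
Every hazard class is within its ocean vessel limit and no segregation rule is violated.

Yes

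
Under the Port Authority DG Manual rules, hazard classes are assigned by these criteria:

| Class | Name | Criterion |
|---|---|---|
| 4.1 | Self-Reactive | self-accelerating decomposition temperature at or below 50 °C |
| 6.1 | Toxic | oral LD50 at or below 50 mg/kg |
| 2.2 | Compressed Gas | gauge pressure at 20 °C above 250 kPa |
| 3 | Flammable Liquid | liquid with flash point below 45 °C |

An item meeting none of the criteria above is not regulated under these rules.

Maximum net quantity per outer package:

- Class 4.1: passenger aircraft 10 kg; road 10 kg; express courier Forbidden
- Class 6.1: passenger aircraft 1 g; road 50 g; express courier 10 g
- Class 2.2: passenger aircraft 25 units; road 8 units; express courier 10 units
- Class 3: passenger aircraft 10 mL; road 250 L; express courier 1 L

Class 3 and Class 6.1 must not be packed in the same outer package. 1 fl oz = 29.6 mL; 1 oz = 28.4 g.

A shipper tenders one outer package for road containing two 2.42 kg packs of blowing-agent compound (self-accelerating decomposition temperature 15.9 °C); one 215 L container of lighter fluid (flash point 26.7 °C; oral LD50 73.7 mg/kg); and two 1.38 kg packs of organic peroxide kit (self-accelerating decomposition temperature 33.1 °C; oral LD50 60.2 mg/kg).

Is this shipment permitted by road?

Yes

With self-accelerating decomposition temperature 15.9 °C (≤ 50 °C), the blowing-agent compound falls in Class 4.1.
With flash point 26.7 °C (< 45 °C), the lighter fluid falls in Class 3.
Organic peroxide kit: self-accelerating decomposition temperature 33.1 °C ≤ 50 °C → Class 4.1 (Self-Reactive).
Class 4.1 net quantity: (two 2.42 kg packs = 4.84 kg) + (two 1.38 kg packs = 2.76 kg) = 7.6 kg.
That is within the Class 4.1 road limit of 10 kg.
Class 3 quantity: 215 L.
That is within the Class 3 road limit of 250 L.
The segregation rule (Class 3 with Class 6.1) does not apply to Class 4.1 with Class 3.
Every hazard class is within its road limit and no segregation rule is violated.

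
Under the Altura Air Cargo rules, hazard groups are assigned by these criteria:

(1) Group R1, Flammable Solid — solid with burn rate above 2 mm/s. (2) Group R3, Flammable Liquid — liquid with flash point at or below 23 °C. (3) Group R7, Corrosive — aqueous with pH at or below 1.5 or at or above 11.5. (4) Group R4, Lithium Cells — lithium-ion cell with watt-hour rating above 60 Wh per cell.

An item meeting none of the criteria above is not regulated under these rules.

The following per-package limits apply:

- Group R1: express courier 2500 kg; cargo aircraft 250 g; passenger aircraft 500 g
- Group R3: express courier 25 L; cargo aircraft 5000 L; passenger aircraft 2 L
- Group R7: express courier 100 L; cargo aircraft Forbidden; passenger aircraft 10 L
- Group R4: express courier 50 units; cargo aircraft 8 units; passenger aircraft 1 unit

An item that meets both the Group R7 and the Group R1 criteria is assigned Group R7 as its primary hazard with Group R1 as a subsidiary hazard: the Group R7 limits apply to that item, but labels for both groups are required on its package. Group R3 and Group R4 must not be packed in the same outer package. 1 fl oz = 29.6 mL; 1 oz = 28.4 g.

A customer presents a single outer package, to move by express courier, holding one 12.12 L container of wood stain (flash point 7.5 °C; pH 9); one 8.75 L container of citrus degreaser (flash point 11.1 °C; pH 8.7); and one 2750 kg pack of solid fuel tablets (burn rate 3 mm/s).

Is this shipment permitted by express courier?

No

With flash point 7.5 °C (≤ 23 °C), the wood stain falls in Group R3.
The citrus degreaser has flash point 11.1 °C, which is ≤ 23 °C, so it is Group R3 (Flammable Liquid).
With burn rate 3 mm/s (> 2 mm/s), the solid fuel tablets fall in Group R1.
Group R1 quantity: 2750 kg.
That exceeds the Group R1 express courier limit of 2500 kg.
Group R3 net quantity: 12.12 L + 8.75 L = 20.87 L.
That is within the Group R3 express courier limit of 25 L.
The segregation rule (Group R3 with Group R4) does not apply to Group R1 with Group R3.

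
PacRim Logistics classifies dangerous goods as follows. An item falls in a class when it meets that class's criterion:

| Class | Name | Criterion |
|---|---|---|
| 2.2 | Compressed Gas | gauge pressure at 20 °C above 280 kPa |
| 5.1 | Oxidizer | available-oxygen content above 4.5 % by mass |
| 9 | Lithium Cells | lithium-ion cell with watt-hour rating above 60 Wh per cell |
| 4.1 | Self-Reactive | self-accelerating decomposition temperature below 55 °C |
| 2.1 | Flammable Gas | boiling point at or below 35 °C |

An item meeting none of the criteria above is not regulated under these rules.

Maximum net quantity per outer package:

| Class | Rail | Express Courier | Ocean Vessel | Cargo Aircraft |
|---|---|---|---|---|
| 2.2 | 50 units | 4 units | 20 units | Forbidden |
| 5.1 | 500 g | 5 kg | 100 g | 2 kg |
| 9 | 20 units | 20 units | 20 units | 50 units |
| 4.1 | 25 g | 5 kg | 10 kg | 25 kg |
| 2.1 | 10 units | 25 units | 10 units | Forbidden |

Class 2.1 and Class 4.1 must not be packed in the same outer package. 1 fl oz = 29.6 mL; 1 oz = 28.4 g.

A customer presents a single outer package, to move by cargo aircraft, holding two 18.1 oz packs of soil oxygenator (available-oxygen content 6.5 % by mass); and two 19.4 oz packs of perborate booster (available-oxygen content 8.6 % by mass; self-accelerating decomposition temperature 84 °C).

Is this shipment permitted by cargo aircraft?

Available-oxygen content 6.5 % by mass meets the Class 5.1 criterion (Oxidizer), so the soil oxygenator is Class 5.1.
The perborate booster has available-oxygen content 8.6 % by mass, which is > 4.5 % by mass, so it is Class 5.1 (Oxidizer).
Total Class 5.1: (two 18.1 oz packs = 1028.08 g) + (two 19.4 oz packs = 1101.92 g) = 2.13 kg.
2.13 kg > 2 kg (cargo aircraft limit, Class 5.1) — over the limit.

No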